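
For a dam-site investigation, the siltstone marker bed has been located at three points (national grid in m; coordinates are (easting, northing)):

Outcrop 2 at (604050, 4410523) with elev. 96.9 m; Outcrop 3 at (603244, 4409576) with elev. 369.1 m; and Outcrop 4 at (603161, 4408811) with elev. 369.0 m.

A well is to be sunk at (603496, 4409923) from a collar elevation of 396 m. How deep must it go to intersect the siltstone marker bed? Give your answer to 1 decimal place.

109.9 m

Let the plane be z = a·E + b·N + c.
Outcrop 3−Outcrop 2: −806a − 947b = 272.2;  Outcrop 4−Outcrop 2: −889a − 1712b = 272.1.
Solving gives a = −0.387234126, b = 0.042144356.
Then c = 96.9 − a·604050 − b·4410523 = 48127.02.
At (603496, 4409923): z_contact = −233694.25 + 185853.37 + 48127.02 = 286.14 m.
Depth below ground = 396 − 286.14 = 109.9 m.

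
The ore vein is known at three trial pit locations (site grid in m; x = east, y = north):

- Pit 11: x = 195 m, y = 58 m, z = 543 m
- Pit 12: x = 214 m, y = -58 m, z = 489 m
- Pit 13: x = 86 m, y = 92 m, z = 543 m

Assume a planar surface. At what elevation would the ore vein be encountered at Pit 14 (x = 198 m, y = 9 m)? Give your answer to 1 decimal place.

519.4 m

Let the plane be z = a·x + b·y + c.
Pit 12−Pit 11: 19a − 116b = −54;  Pit 13−Pit 11: −109a + 34b = 0.
Solving gives a = 0.15303, b = 0.49058.
Then c = 543 − a·195 − b·58 = 484.71.
At (198, 9): z = 30.3 + 4.4 + 484.71 = 519.4 m.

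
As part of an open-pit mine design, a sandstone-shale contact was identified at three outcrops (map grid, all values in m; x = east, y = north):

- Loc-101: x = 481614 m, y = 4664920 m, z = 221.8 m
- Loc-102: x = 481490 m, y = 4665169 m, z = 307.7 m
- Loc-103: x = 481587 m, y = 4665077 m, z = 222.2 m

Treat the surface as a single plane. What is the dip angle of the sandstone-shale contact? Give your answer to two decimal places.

46.81°

Let the plane be z = a·x + b·y + c.
Loc-102−Loc-101: −124a + 249b = 85.9;  Loc-103−Loc-101: −27a + 157b = 0.4.
Solving gives a = −1.05035, b = −0.17809.
Gradient magnitude |∇z| = √(a² + b²) = √(1.10323 + 0.03171) = 1.06534.
True dip = arctan(1.06534) = 46.81°, dipping toward E (azimuth ≈ 080°).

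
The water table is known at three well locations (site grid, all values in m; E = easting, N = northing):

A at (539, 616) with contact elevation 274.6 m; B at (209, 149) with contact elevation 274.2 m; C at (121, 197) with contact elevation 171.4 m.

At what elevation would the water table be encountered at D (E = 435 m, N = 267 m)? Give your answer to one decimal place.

Two edge vectors: A→B = (-330, -467, -0.4), A→C = (-418, -419, -103.2).
Normal n = (A→B) × (A→C) = (48026.8, -33888.8, -56936).
So ∂z/∂E = −n_x/n_z = 0.84352 and ∂z/∂N = −n_y/n_z = −0.59521.
Intercept c from A: 274.6 − 454.66 + 366.65 = 186.59.
At (435, 267): z = 366.9 − 158.9 + 186.59 = 394.6 m.

394.6 m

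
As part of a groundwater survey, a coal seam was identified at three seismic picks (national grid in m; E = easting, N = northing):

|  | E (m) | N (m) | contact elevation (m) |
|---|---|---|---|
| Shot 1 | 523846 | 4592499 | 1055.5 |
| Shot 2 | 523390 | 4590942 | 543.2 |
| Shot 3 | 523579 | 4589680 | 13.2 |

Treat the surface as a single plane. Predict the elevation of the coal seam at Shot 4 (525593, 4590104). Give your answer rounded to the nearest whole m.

-236 m

Two edge vectors: Shot 1→Shot 2 = (-456, -1557, -512.3), Shot 1→Shot 3 = (-267, -2819, -1042.3).
Normal n = (Shot 1→Shot 2) × (Shot 1→Shot 3) = (178687.4, -338504.7, 869745).
So ∂z/∂E = −n_x/n_z = −0.20544803 and ∂z/∂N = −n_y/n_z = 0.38919994.
Intercept c from Shot 1: 1055.5 + 107623.13 − 1787400.33 = −1678721.70.
At (525593, 4590104): z = −107982.0 + 1786468.2 − 1678721.70 = -235.6 m.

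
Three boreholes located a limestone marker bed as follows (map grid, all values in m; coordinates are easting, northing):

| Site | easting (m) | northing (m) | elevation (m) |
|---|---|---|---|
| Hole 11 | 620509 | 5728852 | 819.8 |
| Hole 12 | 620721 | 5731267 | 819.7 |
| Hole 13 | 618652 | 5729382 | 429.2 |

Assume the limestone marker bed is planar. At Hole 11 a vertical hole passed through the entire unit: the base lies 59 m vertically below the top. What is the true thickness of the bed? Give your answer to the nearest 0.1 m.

57.8 m

Let the plane be z = a·easting + b·northing + c.
Hole 12−Hole 11: 212a + 2415b = −0.1;  Hole 13−Hole 11: −1857a + 530b = −390.6.
Solving gives a = 0.20519, b = −0.01805.
|∇z| = √(a²+b²) = 0.20598, so dip δ = arctan(0.20598) = 11.64°.
True thickness = vertical thickness × cos δ = 59 × cos 11.64° = 57.8 m.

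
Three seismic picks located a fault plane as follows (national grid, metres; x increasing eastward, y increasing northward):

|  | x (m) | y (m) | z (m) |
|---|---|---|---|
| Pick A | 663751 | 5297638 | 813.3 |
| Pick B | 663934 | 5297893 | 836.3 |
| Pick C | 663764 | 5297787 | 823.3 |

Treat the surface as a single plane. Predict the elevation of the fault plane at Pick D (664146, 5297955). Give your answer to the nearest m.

Let the plane be z = a·x + b·y + c.
Pick B−Pick A: 183a + 255b = 23;  Pick C−Pick A: 13a + 149b = 10.
Solving gives a = 0.03661490, b = 0.06391951.
Then c = 813.3 − a·663751 − b·5297638 = −362112.28.
At (664146, 5297955): z = 24317.6 + 338642.7 − 362112.28 = 848.0 m.

848 m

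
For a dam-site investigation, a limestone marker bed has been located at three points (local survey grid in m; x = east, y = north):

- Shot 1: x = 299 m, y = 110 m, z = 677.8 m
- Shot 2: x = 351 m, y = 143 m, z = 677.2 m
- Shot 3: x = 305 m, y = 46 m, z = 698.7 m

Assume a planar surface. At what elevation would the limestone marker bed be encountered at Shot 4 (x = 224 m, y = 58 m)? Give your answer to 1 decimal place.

Two edge vectors: Shot 1→Shot 2 = (52, 33, -0.6), Shot 1→Shot 3 = (6, -64, 20.9).
Normal n = (Shot 1→Shot 2) × (Shot 1→Shot 3) = (651.3, -1090.4, -3526).
So ∂z/∂x = −n_x/n_z = 0.18471 and ∂z/∂y = −n_y/n_z = −0.30925.
Intercept c from Shot 1: 677.8 − 55.23 + 34.02 = 656.59.
At (224, 58): z = 41.4 − 17.9 + 656.59 = 680.0 m.

680.0 m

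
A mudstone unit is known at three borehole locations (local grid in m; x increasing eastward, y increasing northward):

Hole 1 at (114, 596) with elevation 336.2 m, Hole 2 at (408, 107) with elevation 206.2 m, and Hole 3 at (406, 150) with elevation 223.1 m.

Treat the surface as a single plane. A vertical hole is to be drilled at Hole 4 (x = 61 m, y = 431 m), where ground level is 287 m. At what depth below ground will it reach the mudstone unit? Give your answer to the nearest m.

Let the plane be z = a·x + b·y + c.
Hole 2−Hole 1: 294a − 489b = −130;  Hole 3−Hole 1: 292a − 446b = −113.1.
Solving gives a = 0.22926, b = 0.40369.
Then c = 336.2 − a·114 − b·596 = 69.47.
At (61, 431): z_contact = 14.0 + 174.0 + 69.47 = 257.4 m.
Depth below ground = 287 − 257.4 = 30 m.

30 m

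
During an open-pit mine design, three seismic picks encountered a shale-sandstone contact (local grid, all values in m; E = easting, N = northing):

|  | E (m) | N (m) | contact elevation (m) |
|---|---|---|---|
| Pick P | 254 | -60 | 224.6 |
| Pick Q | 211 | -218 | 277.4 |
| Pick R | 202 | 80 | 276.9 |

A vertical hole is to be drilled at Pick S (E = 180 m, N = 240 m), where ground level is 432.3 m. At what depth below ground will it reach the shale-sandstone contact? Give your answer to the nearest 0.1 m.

Let the plane be z = a·E + b·N + c.
Pick Q−Pick P: −43a − 158b = 52.8;  Pick R−Pick P: −52a + 140b = 52.3.
Solving gives a = −1.09970, b = −0.03489.
Then c = 224.6 − a·254 − b·-60 = 501.83.
At (180, 240): z_contact = −197.95 − 8.37 + 501.83 = 295.51 m.
Depth below ground = 432.3 − 295.51 = 136.8 m.

136.8 m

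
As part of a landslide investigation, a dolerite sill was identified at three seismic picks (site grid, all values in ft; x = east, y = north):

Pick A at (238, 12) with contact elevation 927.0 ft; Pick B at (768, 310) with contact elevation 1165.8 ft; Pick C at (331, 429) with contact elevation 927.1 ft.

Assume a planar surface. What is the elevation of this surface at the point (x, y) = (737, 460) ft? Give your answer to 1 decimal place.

1132.6 ft

Let the plane be z = a·x + b·y + c.
Pick B−Pick A: 530a + 298b = 238.8;  Pick C−Pick A: 93a + 417b = 0.1.
Solving gives a = 0.51501, b = −0.11462.
Then c = 927 − a·238 − b·12 = 805.80.
At (737, 460): z = 379.6 − 52.7 + 805.80 = 1132.6 ft.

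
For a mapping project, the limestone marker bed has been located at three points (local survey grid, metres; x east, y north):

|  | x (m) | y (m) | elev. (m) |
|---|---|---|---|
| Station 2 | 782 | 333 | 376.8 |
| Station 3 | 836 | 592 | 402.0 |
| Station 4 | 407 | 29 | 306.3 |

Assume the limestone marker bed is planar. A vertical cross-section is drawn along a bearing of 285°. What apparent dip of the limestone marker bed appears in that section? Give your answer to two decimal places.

Two edge vectors: Station 2→Station 3 = (54, 259, 25.2), Station 2→Station 4 = (-375, -304, -70.5).
Normal n = (Station 2→Station 3) × (Station 2→Station 4) = (-10598.7, -5643, 80709).
So ∂z/∂x = −n_x/n_z = 0.13132 and ∂z/∂y = −n_y/n_z = 0.06992.
Unit vector along 285° is (sin 285°, cos 285°) = (-0.9659, 0.2588).
Slope in that direction = a·(-0.9659) + b·(0.2588) = −0.10875.
Apparent dip = arctan|0.10875| = 6.21° (true dip is 8.5°, so apparent ≤ true as expected).

6.21°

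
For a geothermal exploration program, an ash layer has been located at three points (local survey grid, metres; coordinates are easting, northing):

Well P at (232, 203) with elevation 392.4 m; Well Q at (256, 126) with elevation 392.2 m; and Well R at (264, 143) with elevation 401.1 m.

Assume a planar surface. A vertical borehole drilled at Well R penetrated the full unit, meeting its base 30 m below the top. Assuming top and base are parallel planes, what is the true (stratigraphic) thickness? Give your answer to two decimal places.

Two edge vectors: Well P→Well Q = (24, -77, -0.2), Well P→Well R = (32, -60, 8.7).
Normal n = (Well P→Well Q) × (Well P→Well R) = (-681.9, -215.2, 1024).
So ∂z/∂easting = −n_x/n_z = 0.66592 and ∂z/∂northing = −n_y/n_z = 0.21016.
|∇z| = √(a²+b²) = 0.69829, so dip δ = arctan(0.69829) = 34.93°.
True thickness = vertical thickness × cos δ = 30 × cos 34.93° = 24.60 m.

24.60 m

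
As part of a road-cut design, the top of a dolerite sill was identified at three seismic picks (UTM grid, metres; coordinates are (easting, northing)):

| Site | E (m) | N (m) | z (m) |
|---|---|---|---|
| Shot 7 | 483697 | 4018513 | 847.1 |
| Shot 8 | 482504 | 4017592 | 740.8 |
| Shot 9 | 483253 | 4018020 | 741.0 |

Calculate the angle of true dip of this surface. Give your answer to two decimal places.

Let the plane be z = a·E + b·N + c.
Shot 8−Shot 7: −1193a − 921b = −106.3;  Shot 9−Shot 7: −444a − 493b = −106.1.
Solving gives a = −0.25282, b = 0.44291.
Gradient magnitude |∇z| = √(a² + b²) = √(0.06392 + 0.19617) = 0.50999.
True dip = arctan(0.50999) = 27.02°, dipping toward SSE (azimuth ≈ 150°).

27.02°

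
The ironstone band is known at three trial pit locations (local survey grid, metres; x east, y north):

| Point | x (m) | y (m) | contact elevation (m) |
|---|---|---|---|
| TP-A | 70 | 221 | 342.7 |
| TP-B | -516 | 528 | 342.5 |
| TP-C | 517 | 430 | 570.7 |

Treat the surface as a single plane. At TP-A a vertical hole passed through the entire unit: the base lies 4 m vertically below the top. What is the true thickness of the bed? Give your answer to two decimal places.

Let the plane be z = a·x + b·y + c.
TP-B−TP-A: −586a + 307b = −0.2;  TP-C−TP-A: 447a + 209b = 228.
Solving gives a = 0.26968, b = 0.51412.
|∇z| = √(a²+b²) = 0.58056, so dip δ = arctan(0.58056) = 30.14°.
True thickness = vertical thickness × cos δ = 4 × cos 30.14° = 3.46 m.

3.46 m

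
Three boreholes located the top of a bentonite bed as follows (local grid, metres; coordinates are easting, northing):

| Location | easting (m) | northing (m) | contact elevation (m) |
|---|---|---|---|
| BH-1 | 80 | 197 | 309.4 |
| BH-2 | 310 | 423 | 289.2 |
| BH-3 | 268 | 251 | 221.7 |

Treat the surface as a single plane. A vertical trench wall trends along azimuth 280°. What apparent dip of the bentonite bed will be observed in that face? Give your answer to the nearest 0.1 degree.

Two edge vectors: BH-1→BH-2 = (230, 226, -20.2), BH-1→BH-3 = (188, 54, -87.7).
Normal n = (BH-1→BH-2) × (BH-1→BH-3) = (-18729.4, 16373.4, -30068).
So ∂z/∂easting = −n_x/n_z = −0.62290 and ∂z/∂northing = −n_y/n_z = 0.54455.
Unit vector along 280° is (sin 280°, cos 280°) = (-0.9848, 0.1736).
Slope in that direction = a·(-0.9848) + b·(0.1736) = 0.70800.
Apparent dip = arctan|0.70800| = 35.3° (true dip is 39.6°, so apparent ≤ true as expected).

35.3°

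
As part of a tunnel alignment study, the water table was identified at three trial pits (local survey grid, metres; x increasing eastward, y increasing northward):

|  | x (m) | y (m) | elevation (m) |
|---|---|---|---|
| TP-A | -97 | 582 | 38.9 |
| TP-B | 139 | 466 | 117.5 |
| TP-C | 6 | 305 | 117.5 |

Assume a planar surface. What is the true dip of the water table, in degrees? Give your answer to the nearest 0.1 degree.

17.1°

Let the plane be z = a·x + b·y + c.
TP-B−TP-A: 236a − 116b = 78.6;  TP-C−TP-A: 103a − 277b = 78.6.
Solving gives a = 0.23687, b = −0.19568.
Gradient magnitude |∇z| = √(a² + b²) = √(0.05611 + 0.03829) = 0.30724.
True dip = arctan(0.30724) = 17.1°, dipping toward NW (azimuth ≈ 310°).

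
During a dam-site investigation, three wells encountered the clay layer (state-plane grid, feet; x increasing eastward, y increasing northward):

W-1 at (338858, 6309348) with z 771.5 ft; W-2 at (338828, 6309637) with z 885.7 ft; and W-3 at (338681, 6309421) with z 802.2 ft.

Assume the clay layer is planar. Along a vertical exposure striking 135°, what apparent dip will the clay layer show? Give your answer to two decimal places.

Two edge vectors: W-1→W-2 = (-30, 289, 114.2), W-1→W-3 = (-177, 73, 30.7).
Normal n = (W-1→W-2) × (W-1→W-3) = (535.7, -19292.4, 48963).
So ∂z/∂x = −n_x/n_z = −0.01094 and ∂z/∂y = −n_y/n_z = 0.39402.
Unit vector along 135° is (sin 135°, cos 135°) = (0.7071, -0.7071).
Slope in that direction = a·(0.7071) + b·(-0.7071) = −0.28635.
Apparent dip = arctan|0.28635| = 15.98° (true dip is 21.5°, so apparent ≤ true as expected).

15.98°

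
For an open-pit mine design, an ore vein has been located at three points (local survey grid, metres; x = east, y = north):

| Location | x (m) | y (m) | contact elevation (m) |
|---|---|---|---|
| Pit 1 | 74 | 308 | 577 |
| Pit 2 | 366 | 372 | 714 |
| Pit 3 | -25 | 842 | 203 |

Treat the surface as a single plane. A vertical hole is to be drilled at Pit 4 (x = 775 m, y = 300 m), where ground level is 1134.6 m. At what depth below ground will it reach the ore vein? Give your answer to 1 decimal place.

133.4 m

Two edge vectors: Pit 1→Pit 2 = (292, 64, 137), Pit 1→Pit 3 = (-99, 534, -374).
Normal n = (Pit 1→Pit 2) × (Pit 1→Pit 3) = (-97094, 95645, 162264).
So ∂z/∂x = −n_x/n_z = 0.59837 and ∂z/∂y = −n_y/n_z = −0.58944.
Intercept c from Pit 1: 577 − 44.28 + 181.55 = 714.27.
At (775, 300): z_contact = 463.74 − 176.83 + 714.27 = 1001.17 m.
Depth below ground = 1134.6 − 1001.17 = 133.4 m.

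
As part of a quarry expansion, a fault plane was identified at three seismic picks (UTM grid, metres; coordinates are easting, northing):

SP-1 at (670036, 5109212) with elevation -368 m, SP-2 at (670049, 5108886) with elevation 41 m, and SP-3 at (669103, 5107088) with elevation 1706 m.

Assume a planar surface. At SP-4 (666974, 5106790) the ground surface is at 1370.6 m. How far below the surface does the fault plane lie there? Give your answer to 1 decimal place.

Let the plane be z = a·easting + b·northing + c.
SP-2−SP-1: 13a − 326b = 409;  SP-3−SP-1: −933a − 2124b = 2074.
Solving gives a = 0.580498538, b = −1.231452512.
Then c = -368 − a·670036 − b·5109212 = 5902429.03.
At (666974, 5106790): z_contact = 387177.43 − 6288769.38 + 5902429.03 = 837.09 m.
Depth below ground = 1370.6 − 837.09 = 533.5 m.

533.5 m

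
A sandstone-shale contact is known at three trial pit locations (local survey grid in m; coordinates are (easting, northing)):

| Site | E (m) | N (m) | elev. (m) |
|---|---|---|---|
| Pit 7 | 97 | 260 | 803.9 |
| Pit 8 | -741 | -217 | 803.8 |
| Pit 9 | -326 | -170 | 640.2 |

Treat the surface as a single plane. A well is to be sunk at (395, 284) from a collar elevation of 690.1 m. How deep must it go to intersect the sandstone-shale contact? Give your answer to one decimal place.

Let the plane be z = a·E + b·N + c.
Pit 8−Pit 7: −838a − 477b = −0.1;  Pit 9−Pit 7: −423a − 430b = −163.7.
Solving gives a = −0.49216, b = 0.86485.
Then c = 803.9 − a·97 − b·260 = 626.78.
At (395, 284): z_contact = −194.40 + 245.62 + 626.78 = 677.99 m.
Depth below ground = 690.1 − 677.99 = 12.1 m.

12.1 m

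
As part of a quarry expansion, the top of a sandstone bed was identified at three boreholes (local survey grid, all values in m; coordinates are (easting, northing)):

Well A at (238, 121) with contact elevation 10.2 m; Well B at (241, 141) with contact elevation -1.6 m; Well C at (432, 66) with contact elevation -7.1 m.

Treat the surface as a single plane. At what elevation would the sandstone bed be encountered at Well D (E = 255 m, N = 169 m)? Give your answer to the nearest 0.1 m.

-20.5 m

Let the plane be z = a·E + b·N + c.
Well B−Well A: 3a + 20b = −11.8;  Well C−Well A: 194a − 55b = −17.3.
Solving gives a = −0.24598, b = −0.55310.
Then c = 10.2 − a·238 − b·121 = 135.67.
At (255, 169): z = −62.7 − 93.5 + 135.67 = -20.5 m.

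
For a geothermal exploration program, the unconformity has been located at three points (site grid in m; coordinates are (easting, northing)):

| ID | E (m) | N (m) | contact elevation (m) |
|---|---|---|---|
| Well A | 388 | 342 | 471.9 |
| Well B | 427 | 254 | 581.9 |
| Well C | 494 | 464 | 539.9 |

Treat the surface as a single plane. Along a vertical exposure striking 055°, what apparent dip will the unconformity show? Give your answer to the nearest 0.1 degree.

37.3°

Let the plane be z = a·E + b·N + c.
Well B−Well A: 39a − 88b = 110;  Well C−Well A: 106a + 122b = 68.
Solving gives a = 1.37754, b = −0.63950.
Unit vector along 055° is (sin 55°, cos 55°) = (0.8192, 0.5736).
Slope in that direction = a·(0.8192) + b·(0.5736) = 0.76161.
Apparent dip = arctan|0.76161| = 37.3° (true dip is 56.6°, so apparent ≤ true as expected).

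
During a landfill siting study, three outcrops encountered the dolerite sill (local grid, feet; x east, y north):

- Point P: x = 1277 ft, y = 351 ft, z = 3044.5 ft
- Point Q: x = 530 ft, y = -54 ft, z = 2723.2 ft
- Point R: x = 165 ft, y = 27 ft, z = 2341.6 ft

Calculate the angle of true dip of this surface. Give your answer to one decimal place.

49.8°

Let the plane be z = a·x + b·y + c.
Point Q−Point P: −747a − 405b = −321.3;  Point R−Point P: −1112a − 324b = −702.9.
Solving gives a = 0.86676, b = −0.80535.
Gradient magnitude |∇z| = √(a² + b²) = √(0.75127 + 0.64859) = 1.18316.
True dip = arctan(1.18316) = 49.8°, dipping toward NW (azimuth ≈ 313°).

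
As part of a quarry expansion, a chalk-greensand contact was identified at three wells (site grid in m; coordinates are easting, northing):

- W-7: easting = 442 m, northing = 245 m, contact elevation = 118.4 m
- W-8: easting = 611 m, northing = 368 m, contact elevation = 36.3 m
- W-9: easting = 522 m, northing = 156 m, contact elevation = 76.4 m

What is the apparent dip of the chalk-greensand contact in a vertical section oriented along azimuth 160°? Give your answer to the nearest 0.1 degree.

Two edge vectors: W-7→W-8 = (169, 123, -82.1), W-7→W-9 = (80, -89, -42).
Normal n = (W-7→W-8) × (W-7→W-9) = (-12472.9, 530, -24881).
So ∂z/∂easting = −n_x/n_z = −0.50130 and ∂z/∂northing = −n_y/n_z = 0.02130.
Unit vector along 160° is (sin 160°, cos 160°) = (0.3420, -0.9397).
Slope in that direction = a·(0.3420) + b·(-0.9397) = −0.19147.
Apparent dip = arctan|0.19147| = 10.8° (true dip is 26.6°, so apparent ≤ true as expected).

10.8°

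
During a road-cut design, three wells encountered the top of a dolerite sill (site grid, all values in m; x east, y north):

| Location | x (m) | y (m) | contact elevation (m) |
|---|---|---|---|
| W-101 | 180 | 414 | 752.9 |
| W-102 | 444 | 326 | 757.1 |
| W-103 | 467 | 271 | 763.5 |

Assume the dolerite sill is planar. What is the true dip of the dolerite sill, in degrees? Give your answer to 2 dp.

7.42°

Let the plane be z = a·x + b·y + c.
W-102−W-101: 264a − 88b = 4.2;  W-103−W-101: 287a − 143b = 10.6.
Solving gives a = −0.02658, b = −0.12748.
Gradient magnitude |∇z| = √(a² + b²) = √(0.00071 + 0.01625) = 0.13022.
True dip = arctan(0.13022) = 7.42°, dipping toward NNE (azimuth ≈ 012°).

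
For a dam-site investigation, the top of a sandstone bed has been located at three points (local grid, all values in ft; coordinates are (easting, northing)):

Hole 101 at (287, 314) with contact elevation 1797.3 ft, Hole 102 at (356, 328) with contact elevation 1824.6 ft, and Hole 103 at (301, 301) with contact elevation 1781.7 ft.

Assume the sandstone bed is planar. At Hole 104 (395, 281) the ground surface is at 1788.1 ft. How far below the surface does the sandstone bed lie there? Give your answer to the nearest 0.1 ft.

Two edge vectors: Hole 101→Hole 102 = (69, 14, 27.3), Hole 101→Hole 103 = (14, -13, -15.6).
Normal n = (Hole 101→Hole 102) × (Hole 101→Hole 103) = (136.5, 1458.6, -1093).
So ∂z/∂E = −n_x/n_z = 0.12489 and ∂z/∂N = −n_y/n_z = 1.33449.
Intercept c from Hole 101: 1797.3 − 35.84 − 419.03 = 1342.43.
At (395, 281): z_contact = 49.33 + 374.99 + 1342.43 = 1766.75 ft.
Depth below ground = 1788.1 − 1766.75 = 21.4 ft.

21.4 ft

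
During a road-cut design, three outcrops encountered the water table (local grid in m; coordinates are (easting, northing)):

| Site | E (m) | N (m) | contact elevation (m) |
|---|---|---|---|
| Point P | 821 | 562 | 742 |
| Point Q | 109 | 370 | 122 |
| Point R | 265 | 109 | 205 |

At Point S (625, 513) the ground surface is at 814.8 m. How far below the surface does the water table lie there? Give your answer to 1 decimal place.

242.8 m

Two edge vectors: Point P→Point Q = (-712, -192, -620), Point P→Point R = (-556, -453, -537).
Normal n = (Point P→Point Q) × (Point P→Point R) = (-177756, -37624, 215784).
So ∂z/∂E = −n_x/n_z = 0.82377 and ∂z/∂N = −n_y/n_z = 0.17436.
Intercept c from Point P: 742 − 676.31 − 97.99 = −32.30.
At (625, 513): z_contact = 514.86 + 89.45 − 32.30 = 572.00 m.
Depth below ground = 814.8 − 572.00 = 242.8 m.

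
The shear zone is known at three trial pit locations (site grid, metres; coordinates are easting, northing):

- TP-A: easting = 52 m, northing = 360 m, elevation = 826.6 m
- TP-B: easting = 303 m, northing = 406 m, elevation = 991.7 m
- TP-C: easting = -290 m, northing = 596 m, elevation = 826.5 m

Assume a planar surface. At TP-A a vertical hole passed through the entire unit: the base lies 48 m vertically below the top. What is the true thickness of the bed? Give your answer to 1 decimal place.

35.4 m

Two edge vectors: TP-A→TP-B = (251, 46, 165.1), TP-A→TP-C = (-342, 236, -0.1).
Normal n = (TP-A→TP-B) × (TP-A→TP-C) = (-38968.2, -56439.1, 74968).
So ∂z/∂easting = −n_x/n_z = 0.51980 and ∂z/∂northing = −n_y/n_z = 0.75284.
|∇z| = √(a²+b²) = 0.91486, so dip δ = arctan(0.91486) = 42.45°.
True thickness = vertical thickness × cos δ = 48 × cos 42.45° = 35.4 m.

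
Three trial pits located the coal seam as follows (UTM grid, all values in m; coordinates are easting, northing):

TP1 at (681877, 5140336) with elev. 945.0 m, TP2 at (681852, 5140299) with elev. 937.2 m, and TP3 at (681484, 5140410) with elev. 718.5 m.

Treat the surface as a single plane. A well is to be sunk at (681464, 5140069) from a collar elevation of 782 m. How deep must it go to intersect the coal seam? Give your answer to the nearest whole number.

Two edge vectors: TP1→TP2 = (-25, -37, -7.8), TP1→TP3 = (-393, 74, -226.5).
Normal n = (TP1→TP2) × (TP1→TP3) = (8957.7, -2597.1, -16391).
So ∂z/∂easting = −n_x/n_z = 0.54650113 and ∂z/∂northing = −n_y/n_z = −0.15844671.
Intercept c from TP1: 945 − 372646.55 + 814469.32 = 442767.77.
At (681464, 5140069): z_contact = 372420.8 − 814427.0 + 442767.77 = 761.6 m.
Depth below ground = 782 − 761.6 = 20 m.

20 m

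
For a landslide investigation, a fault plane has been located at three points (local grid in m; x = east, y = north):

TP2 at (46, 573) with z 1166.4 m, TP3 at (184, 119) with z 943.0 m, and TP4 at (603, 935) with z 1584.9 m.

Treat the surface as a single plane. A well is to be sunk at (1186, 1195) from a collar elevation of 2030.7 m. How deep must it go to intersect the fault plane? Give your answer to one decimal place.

79.3 m

Two edge vectors: TP2→TP3 = (138, -454, -223.4), TP2→TP4 = (557, 362, 418.5).
Normal n = (TP2→TP3) × (TP2→TP4) = (-109128.2, -182186.8, 302834).
So ∂z/∂x = −n_x/n_z = 0.360356 and ∂z/∂y = −n_y/n_z = 0.601606.
Intercept c from TP2: 1166.4 − 16.58 − 344.72 = 805.10.
At (1186, 1195): z_contact = 427.38 + 718.92 + 805.10 = 1951.41 m.
Depth below ground = 2030.7 − 1951.41 = 79.3 m.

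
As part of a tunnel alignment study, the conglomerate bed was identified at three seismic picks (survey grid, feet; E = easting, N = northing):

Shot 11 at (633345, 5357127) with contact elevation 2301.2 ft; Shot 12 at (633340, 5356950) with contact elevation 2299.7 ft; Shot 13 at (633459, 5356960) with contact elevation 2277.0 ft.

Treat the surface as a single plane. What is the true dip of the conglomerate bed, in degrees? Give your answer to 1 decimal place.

Two edge vectors: Shot 11→Shot 12 = (-5, -177, -1.5), Shot 11→Shot 13 = (114, -167, -24.2).
Normal n = (Shot 11→Shot 12) × (Shot 11→Shot 13) = (4032.9, -292, 21013).
So ∂z/∂E = −n_x/n_z = −0.19192 and ∂z/∂N = −n_y/n_z = 0.01390.
Gradient magnitude |∇z| = √(a² + b²) = √(0.03683 + 0.00019) = 0.19243.
True dip = arctan(0.19243) = 10.9°, dipping toward E (azimuth ≈ 094°).

10.9°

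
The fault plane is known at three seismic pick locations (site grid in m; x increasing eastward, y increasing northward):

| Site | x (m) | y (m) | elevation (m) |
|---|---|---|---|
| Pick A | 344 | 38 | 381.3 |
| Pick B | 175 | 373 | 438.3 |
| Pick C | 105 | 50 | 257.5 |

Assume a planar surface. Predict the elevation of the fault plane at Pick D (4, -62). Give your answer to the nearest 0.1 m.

153.4 m

Let the plane be z = a·x + b·y + c.
Pick B−Pick A: −169a + 335b = 57;  Pick C−Pick A: −239a + 12b = −123.8.
Solving gives a = 0.54022, b = 0.44268.
Then c = 381.3 − a·344 − b·38 = 178.64.
At (4, -62): z = 2.2 − 27.4 + 178.64 = 153.4 m.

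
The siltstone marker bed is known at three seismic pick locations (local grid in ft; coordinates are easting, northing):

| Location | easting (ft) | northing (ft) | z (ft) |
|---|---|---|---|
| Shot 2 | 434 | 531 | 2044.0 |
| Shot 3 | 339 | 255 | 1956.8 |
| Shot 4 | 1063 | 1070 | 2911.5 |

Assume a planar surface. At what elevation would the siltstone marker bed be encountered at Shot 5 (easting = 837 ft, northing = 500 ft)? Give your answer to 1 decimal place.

2684.6 ft

Two edge vectors: Shot 2→Shot 3 = (-95, -276, -87.2), Shot 2→Shot 4 = (629, 539, 867.5).
Normal n = (Shot 2→Shot 3) × (Shot 2→Shot 4) = (-192429.2, 27563.7, 122399).
So ∂z/∂easting = −n_x/n_z = 1.572147 and ∂z/∂northing = −n_y/n_z = −0.225195.
Intercept c from Shot 2: 2044 − 682.31 + 119.58 = 1481.27.
At (837, 500): z = 1315.9 − 112.6 + 1481.27 = 2684.6 ft.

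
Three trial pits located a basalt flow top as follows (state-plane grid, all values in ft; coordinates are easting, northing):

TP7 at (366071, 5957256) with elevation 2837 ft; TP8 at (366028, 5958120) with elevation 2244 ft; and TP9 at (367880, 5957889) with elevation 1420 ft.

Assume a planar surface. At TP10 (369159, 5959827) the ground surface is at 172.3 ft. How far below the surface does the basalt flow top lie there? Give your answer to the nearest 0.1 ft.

Let the plane be z = a·easting + b·northing + c.
TP8−TP7: −43a + 864b = −593;  TP9−TP7: 1809a + 633b = −1417.
Solving gives a = −0.533845849, b = −0.712911310.
Then c = 2837 − a·366071 − b·5957256 = 4445257.66.
At (369159, 5959827): z_contact = −197074.00 − 4248828.07 + 4445257.66 = -644.41 ft.
Depth below ground = 172.3 − (-644.41) = 816.7 ft.

816.7 ft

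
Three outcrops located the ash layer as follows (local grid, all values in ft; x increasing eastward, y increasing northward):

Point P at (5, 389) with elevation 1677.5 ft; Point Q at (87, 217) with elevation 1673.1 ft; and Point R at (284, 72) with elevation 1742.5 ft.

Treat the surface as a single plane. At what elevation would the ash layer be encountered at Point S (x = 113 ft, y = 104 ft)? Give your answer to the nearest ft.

1654 ft

Let the plane be z = a·x + b·y + c.
Point Q−Point P: 82a − 172b = −4.4;  Point R−Point P: 279a − 317b = 65.
Solving gives a = 0.57174, b = 0.29815.
Then c = 1677.5 − a·5 − b·389 = 1558.66.
At (113, 104): z = 64.6 + 31.0 + 1558.66 = 1654.3 ft.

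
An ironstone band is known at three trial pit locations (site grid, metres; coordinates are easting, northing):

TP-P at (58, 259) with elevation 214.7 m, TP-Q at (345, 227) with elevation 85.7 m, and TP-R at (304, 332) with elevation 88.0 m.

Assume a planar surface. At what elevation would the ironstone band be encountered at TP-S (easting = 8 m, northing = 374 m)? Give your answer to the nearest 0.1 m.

Two edge vectors: TP-P→TP-Q = (287, -32, -129), TP-P→TP-R = (246, 73, -126.7).
Normal n = (TP-P→TP-Q) × (TP-P→TP-R) = (13471.4, 4628.9, 28823).
So ∂z/∂easting = −n_x/n_z = −0.46738 and ∂z/∂northing = −n_y/n_z = −0.16060.
Intercept c from TP-P: 214.7 + 27.11 + 41.59 = 283.40.
At (8, 374): z = −3.7 − 60.1 + 283.40 = 219.6 m.

219.6 m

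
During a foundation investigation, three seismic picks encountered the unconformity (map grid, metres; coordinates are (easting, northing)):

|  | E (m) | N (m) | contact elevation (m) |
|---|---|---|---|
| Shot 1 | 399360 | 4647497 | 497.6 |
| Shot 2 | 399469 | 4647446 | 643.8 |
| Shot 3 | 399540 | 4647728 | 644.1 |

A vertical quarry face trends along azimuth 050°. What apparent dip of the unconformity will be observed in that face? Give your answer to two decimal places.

35.98°

Two edge vectors: Shot 1→Shot 2 = (109, -51, 146.2), Shot 1→Shot 3 = (180, 231, 146.5).
Normal n = (Shot 1→Shot 2) × (Shot 1→Shot 3) = (-41243.7, 10347.5, 34359).
So ∂z/∂E = −n_x/n_z = 1.20038 and ∂z/∂N = −n_y/n_z = −0.30116.
Unit vector along 050° is (sin 50°, cos 50°) = (0.7660, 0.6428).
Slope in that direction = a·(0.7660) + b·(0.6428) = 0.72596.
Apparent dip = arctan|0.72596| = 35.98° (true dip is 51.1°, so apparent ≤ true as expected).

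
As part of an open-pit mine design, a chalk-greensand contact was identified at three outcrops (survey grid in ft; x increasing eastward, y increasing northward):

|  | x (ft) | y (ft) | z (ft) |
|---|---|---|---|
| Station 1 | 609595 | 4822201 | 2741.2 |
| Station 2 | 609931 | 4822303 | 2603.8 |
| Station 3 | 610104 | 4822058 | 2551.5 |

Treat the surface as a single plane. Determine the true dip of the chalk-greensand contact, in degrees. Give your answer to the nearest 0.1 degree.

21.6°

Two edge vectors: Station 1→Station 2 = (336, 102, -137.4), Station 1→Station 3 = (509, -143, -189.7).
Normal n = (Station 1→Station 2) × (Station 1→Station 3) = (-38997.6, -6197.4, -99966).
So ∂z/∂x = −n_x/n_z = −0.39011 and ∂z/∂y = −n_y/n_z = −0.06200.
Gradient magnitude |∇z| = √(a² + b²) = √(0.15218 + 0.00384) = 0.39500.
True dip = arctan(0.39500) = 21.6°, dipping toward E (azimuth ≈ 081°).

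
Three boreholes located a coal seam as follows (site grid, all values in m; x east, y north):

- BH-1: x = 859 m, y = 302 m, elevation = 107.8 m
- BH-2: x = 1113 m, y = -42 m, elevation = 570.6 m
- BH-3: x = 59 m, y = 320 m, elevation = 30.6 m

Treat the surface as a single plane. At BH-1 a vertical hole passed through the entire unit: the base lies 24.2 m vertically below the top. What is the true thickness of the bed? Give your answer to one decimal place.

Let the plane be z = a·x + b·y + c.
BH-2−BH-1: 254a − 344b = 462.8;  BH-3−BH-1: −800a + 18b = −77.2.
Solving gives a = 0.06735, b = −1.29562.
|∇z| = √(a²+b²) = 1.29737, so dip δ = arctan(1.29737) = 52.38°.
True thickness = vertical thickness × cos δ = 24.2 × cos 52.38° = 14.8 m.

14.8 m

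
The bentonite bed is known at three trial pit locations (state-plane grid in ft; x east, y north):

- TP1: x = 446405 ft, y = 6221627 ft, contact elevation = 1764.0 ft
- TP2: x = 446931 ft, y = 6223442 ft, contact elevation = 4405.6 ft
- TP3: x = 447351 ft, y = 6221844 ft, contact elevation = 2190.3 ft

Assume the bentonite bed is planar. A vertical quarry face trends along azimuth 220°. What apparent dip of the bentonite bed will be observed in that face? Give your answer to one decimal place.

Let the plane be z = a·x + b·y + c.
TP2−TP1: 526a + 1815b = 2641.6;  TP3−TP1: 946a + 217b = 426.3.
Solving gives a = 0.12509, b = 1.41917.
Unit vector along 220° is (sin 220°, cos 220°) = (-0.6428, -0.7660).
Slope in that direction = a·(-0.6428) + b·(-0.7660) = −1.16756.
Apparent dip = arctan|1.16756| = 49.4° (true dip is 54.9°, so apparent ≤ true as expected).

49.4°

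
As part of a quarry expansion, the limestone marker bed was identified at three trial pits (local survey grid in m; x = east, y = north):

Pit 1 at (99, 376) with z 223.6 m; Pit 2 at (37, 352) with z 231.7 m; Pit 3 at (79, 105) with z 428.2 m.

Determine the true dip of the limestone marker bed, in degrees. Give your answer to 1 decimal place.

38.1°

Let the plane be z = a·x + b·y + c.
Pit 2−Pit 1: −62a − 24b = 8.1;  Pit 3−Pit 1: −20a − 271b = 204.6.
Solving gives a = 0.16636, b = −0.76726.
Gradient magnitude |∇z| = √(a² + b²) = √(0.02768 + 0.58869) = 0.78509.
True dip = arctan(0.78509) = 38.1°, dipping toward NNW (azimuth ≈ 348°).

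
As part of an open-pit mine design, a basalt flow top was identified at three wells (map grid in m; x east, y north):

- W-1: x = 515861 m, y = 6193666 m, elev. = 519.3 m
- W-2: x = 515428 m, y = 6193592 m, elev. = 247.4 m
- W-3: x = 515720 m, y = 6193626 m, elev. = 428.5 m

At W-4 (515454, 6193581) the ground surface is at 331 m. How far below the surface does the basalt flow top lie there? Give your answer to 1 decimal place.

Let the plane be z = a·x + b·y + c.
W-2−W-1: −433a − 74b = −271.9;  W-3−W-1: −141a − 40b = −90.8.
Solving gives a = 0.603659599, b = 0.142099913.
Then c = 519.3 − a·515861 − b·6193666 = −1191004.54.
At (515454, 6193581): z_contact = 311158.76 + 880107.32 − 1191004.54 = 261.53 m.
Depth below ground = 331 − 261.53 = 69.5 m.

69.5 m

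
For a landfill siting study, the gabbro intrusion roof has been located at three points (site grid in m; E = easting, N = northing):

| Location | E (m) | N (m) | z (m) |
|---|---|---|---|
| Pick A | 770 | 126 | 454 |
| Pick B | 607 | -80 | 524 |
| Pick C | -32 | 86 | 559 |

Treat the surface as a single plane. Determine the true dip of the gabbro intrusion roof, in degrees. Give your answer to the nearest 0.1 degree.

Let the plane be z = a·E + b·N + c.
Pick B−Pick A: −163a − 206b = 70;  Pick C−Pick A: −802a − 40b = 105.
Solving gives a = −0.11866, b = −0.24592.
Gradient magnitude |∇z| = √(a² + b²) = √(0.01408 + 0.06047) = 0.27305.
True dip = arctan(0.27305) = 15.3°, dipping toward NNE (azimuth ≈ 026°).

15.3°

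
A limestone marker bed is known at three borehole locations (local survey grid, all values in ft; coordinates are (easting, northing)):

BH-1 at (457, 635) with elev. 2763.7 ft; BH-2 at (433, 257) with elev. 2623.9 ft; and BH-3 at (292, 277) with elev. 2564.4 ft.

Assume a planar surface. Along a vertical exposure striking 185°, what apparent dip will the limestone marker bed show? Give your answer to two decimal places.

20.79°

Let the plane be z = a·E + b·N + c.
BH-2−BH-1: −24a − 378b = −139.8;  BH-3−BH-1: −165a − 358b = −199.3.
Solving gives a = 0.47021, b = 0.33999.
Unit vector along 185° is (sin 185°, cos 185°) = (-0.0872, -0.9962).
Slope in that direction = a·(-0.0872) + b·(-0.9962) = −0.37967.
Apparent dip = arctan|0.37967| = 20.79° (true dip is 30.1°, so apparent ≤ true as expected).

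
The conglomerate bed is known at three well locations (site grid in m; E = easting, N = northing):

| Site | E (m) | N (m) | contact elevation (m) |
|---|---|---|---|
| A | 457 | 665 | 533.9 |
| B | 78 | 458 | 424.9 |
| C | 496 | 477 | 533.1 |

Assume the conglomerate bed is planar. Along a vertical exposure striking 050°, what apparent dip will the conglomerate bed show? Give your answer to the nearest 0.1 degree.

Two edge vectors: A→B = (-379, -207, -109), A→C = (39, -188, -0.8).
Normal n = (A→B) × (A→C) = (-20326.4, -4554.2, 79325).
So ∂z/∂E = −n_x/n_z = 0.25624 and ∂z/∂N = −n_y/n_z = 0.05741.
Unit vector along 050° is (sin 50°, cos 50°) = (0.7660, 0.6428).
Slope in that direction = a·(0.7660) + b·(0.6428) = 0.23320.
Apparent dip = arctan|0.23320| = 13.1° (true dip is 14.7°, so apparent ≤ true as expected).

13.1°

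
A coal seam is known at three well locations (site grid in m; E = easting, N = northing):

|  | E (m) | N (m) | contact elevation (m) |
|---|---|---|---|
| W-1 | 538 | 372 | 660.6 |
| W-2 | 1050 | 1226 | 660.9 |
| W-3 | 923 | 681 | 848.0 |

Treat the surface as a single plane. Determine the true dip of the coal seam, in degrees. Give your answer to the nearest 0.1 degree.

Let the plane be z = a·E + b·N + c.
W-2−W-1: 512a + 854b = 0.3;  W-3−W-1: 385a + 309b = 187.4.
Solving gives a = 0.93765, b = −0.56180.
Gradient magnitude |∇z| = √(a² + b²) = √(0.87920 + 0.31562) = 1.09308.
True dip = arctan(1.09308) = 47.5°, dipping toward WNW (azimuth ≈ 301°).

47.5°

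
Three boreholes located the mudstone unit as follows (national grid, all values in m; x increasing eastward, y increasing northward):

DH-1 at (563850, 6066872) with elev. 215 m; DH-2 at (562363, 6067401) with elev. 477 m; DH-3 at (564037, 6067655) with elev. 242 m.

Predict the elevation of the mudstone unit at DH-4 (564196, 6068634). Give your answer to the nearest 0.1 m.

Two edge vectors: DH-1→DH-2 = (-1487, 529, 262), DH-1→DH-3 = (187, 783, 27).
Normal n = (DH-1→DH-2) × (DH-1→DH-3) = (-190863, 89143, -1263244).
So ∂z/∂x = −n_x/n_z = −0.151089576 and ∂z/∂y = −n_y/n_z = 0.070566731.
Intercept c from DH-1: 215 + 85191.86 − 428119.33 = −342712.47.
At (564196, 6068634): z = −85244.1 + 428243.7 − 342712.47 = 287.1 m.

287.1 m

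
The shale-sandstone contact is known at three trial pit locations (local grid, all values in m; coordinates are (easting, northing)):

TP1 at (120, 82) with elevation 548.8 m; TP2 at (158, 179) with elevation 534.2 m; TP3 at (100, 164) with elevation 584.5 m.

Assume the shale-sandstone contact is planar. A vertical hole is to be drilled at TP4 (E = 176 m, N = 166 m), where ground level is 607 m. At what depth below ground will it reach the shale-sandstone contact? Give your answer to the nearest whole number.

92 m

Let the plane be z = a·E + b·N + c.
TP2−TP1: 38a + 97b = −14.6;  TP3−TP1: −20a + 82b = 35.7.
Solving gives a = −0.92170, b = 0.21056.
Then c = 548.8 − a·120 − b·82 = 642.14.
At (176, 166): z_contact = −162.2 + 35.0 + 642.14 = 514.9 m.
Depth below ground = 607 − 514.9 = 92 m.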